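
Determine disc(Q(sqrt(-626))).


For K = Q(sqrt(d)) with d squarefree: disc(K) = d if d = 1 mod 4, and disc(K) = 4d if d = 2 or 3 mod 4.
Here d = -626, and d mod 4 = 2.
d = 2 mod 4, not 1 (O_K = Z[sqrt(d)]), so disc(K) = 4d = 4 * (-626) = -2504

-2504


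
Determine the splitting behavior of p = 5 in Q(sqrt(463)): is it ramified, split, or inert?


K = Q(sqrt(463)). Since d mod 4 = 3, disc(K) = 1852.
Check p | disc: 1852 mod 5 = 2.
p does not divide disc. Compute Legendre symbol (d/p):
3^((5-1)/2) mod 5 = -1
(d/p) = -1, so p is inert: (p) stays prime with e=1, f=2, g=1.
Therefore p is inert.

inert


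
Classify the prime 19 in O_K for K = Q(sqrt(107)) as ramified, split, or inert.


K = Q(sqrt(107)). Since d mod 4 = 3, disc(K) = 428.
Check p | disc: 428 mod 19 = 10.
p does not divide disc. Compute Legendre symbol (d/p):
12^((19-1)/2) mod 19 = -1
(d/p) = -1, so p is inert: (p) stays prime with e=1, f=2, g=1.
Therefore p is inert.

inert


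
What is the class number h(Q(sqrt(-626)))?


K = Q(sqrt(-626)). d mod 4 = 2, so D = disc(K) = 4d = -2504
h(K) equals the number of primitive reduced positive-definite forms (a, b, c) = a*x^2 + b*x*y + c*y^2 with b^2 - 4ac = D,
where reduced means |b| <= a <= c, with b >= 0 whenever |b| = a or a = c, and primitive means gcd(a, b, c) = 1.
Reduced forces 3a^2 <= |D| = 2504, so 1 <= a <= 28; b must have the parity of D, and c = (b^2 - D)/(4a) must be an integer >= a.
Enumerate a = 1..28, b in [-a, a]:
  a=1: (1, 0, 626)  [1]
  a=2: (2, 0, 313)  [1]
  a=3: (3, -2, 209), (3, 2, 209)  [2]
  a=4: none
  a=5: (5, -4, 126), (5, 4, 126)  [2]
  a=6: (6, -4, 105), (6, 4, 105)  [2]
  a=7: (7, -4, 90), (7, 4, 90)  [2]
  a=8: none
  a=9: (9, -4, 70), (9, 4, 70)  [2]
  a=10: (10, -4, 63), (10, 4, 63)  [2]
  a=11: (11, -2, 57), (11, 2, 57)  [2]
  a=12..13: none
  a=14: (14, -4, 45), (14, 4, 45)  [2]
  a=15: (15, -14, 45), (15, -4, 42), (15, 4, 42), (15, 14, 45)  [4]
  a=16..17: none
  a=18: (18, -4, 35), (18, 4, 35)  [2]
  a=19: (19, -2, 33), (19, 2, 33)  [2]
  a=20: none
  a=21: (21, -10, 31), (21, -4, 30), (21, 4, 30), (21, 10, 31)  [4]
  a=22: (22, -20, 33), (22, 20, 33)  [2]
  a=23: (23, -16, 30), (23, 16, 30)  [2]
  a=24: none
  a=25: (25, -14, 27), (25, 14, 27)  [2]
  a=26..28: none
Total reduced forms: 1 + 1 + 2 + 2 + 2 + 2 + 2 + 2 + 2 + 2 + 4 + 2 + 2 + 4 + 2 + 2 + 2 = 36
h = 36

36


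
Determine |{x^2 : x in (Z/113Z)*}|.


For prime p, the number of non-zero quadratic residues is (p-1)/2.
= (113-1)/2
= 56

56


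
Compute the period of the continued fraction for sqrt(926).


Run the CF algorithm for sqrt(926).
a_0 = floor(sqrt(926)) = 30; set m_0=0, q_0=1.
Recurrence: m' = q*a - m,  q' = (d - m'^2)/q,  a' = floor((a_0 + m')/q').
  step 1: m=30, q=26, a=2
  step 2: m=22, q=17, a=3
  step 3: m=29, q=5, a=11
  step 4: m=26, q=50, a=1
  step 5: m=24, q=7, a=7
  step 6: m=25, q=43, a=1
  step 7: m=18, q=14, a=3
  step 8: m=24, q=25, a=2
  step 9: m=26, q=10, a=5
  step 10: m=24, q=35, a=1
  step 11: m=11, q=23, a=1
  step 12: m=12, q=34, a=1
  step 13: m=22, q=13, a=4
  step 14: m=30, q=2, a=30
  step 15: m=30, q=13, a=4
  step 16: m=22, q=34, a=1
  step 17: m=12, q=23, a=1
  step 18: m=11, q=35, a=1
  step 19: m=24, q=10, a=5
  step 20: m=26, q=25, a=2
  step 21: m=24, q=14, a=3
  step 22: m=18, q=43, a=1
  step 23: m=25, q=7, a=7
  step 24: m=24, q=50, a=1
  step 25: m=26, q=5, a=11
  step 26: m=29, q=17, a=3
  step 27: m=22, q=26, a=2
  step 28: m=30, q=1, a=60
a_28 = 2*a_0 = 60, so the period closes here.
sqrt(926) = [30; 2, 3, 11, 1, 7, 1, 3, 2, 5, 1, 1, 1, 4, 30, 4, 1, 1, 1, 5, 2, 3, 1, 7, 1, 11, 3, 2, 60]
Period length = 28

28


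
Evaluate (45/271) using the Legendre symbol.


p = 271 is prime, so compute (45/271) with the reciprocity algorithm (Jacobi-symbol steps: pull out 2s via (2/n), flip via reciprocity, reduce):
  reciprocity: (45/271) -> +(271/45)
  reduce: (1/45)
  (1/45) = 1
Product of signs = 1
(45/271) = 1

1


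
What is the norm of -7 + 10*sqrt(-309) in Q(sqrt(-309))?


N(a + b*sqrt(d)) = a^2 - d*b^2
= (-7)^2 - (-309)*(10)^2
= 49 + 30900
= 30949

30949


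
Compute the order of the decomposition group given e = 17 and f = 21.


|D_P| = e * f
= 17 * 21
= 357

357


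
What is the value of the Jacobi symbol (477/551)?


Compute (477/551) via quadratic reciprocity:
  reciprocity: (477/551) -> +(551/477)
  reduce: (74/477)
  pull out 2: (2/477) = -1  (since 477 mod 8 = 5)
  reciprocity: (37/477) -> +(477/37)
  reduce: (33/37)
  reciprocity: (33/37) -> +(37/33)
  reduce: (4/33)
  pull out 2: (2/33) = +1  (since 33 mod 8 = 1)
  pull out 2: (2/33) = +1  (since 33 mod 8 = 1)
  (1/33) = 1
Product of signs = -1

-1


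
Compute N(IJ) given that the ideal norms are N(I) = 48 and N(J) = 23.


N(IJ) = N(I) * N(J)
= 48 * 23
= 1104

1104


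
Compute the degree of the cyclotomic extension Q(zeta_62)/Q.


The degree equals Euler's totient phi(62).
62 = 2 * 31
phi(62) = 30

30


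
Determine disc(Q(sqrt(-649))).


For K = Q(sqrt(d)) with d squarefree: disc(K) = d if d = 1 mod 4, and disc(K) = 4d if d = 2 or 3 mod 4.
Here d = -649, and d mod 4 = 3.
d = 3 mod 4, not 1 (O_K = Z[sqrt(d)]), so disc(K) = 4d = 4 * (-649) = -2596

-2596


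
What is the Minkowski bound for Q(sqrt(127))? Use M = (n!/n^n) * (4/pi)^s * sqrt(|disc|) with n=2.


d = 127, d mod 4 = 3, so disc(K) = 4d = 508; |disc(K)| = 508
Real quadratic field, so n = 2, s = r2 = 0, r1 = 2
M = (n!/n^n) * (4/pi)^s * sqrt(|disc(K)|) = (2!/2^2) * (4/pi)^0 * sqrt(508)
= 0.5 * 1.000000 * 22.538855
= 11.2694

11.2694


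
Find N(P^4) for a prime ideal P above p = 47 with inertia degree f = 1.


N(P^a) = p^(a*f)
= 47^(4*1)
= 47^4
= 4879681

4879681


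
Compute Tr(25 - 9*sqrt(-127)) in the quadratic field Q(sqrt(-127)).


Tr(a + b*sqrt(d)) = (a + b*sqrt(d)) + (a - b*sqrt(d)) = 2a
= 2 * (25)
= 50

50


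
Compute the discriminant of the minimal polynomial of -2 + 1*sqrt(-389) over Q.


The element -2 + 1*sqrt(-389) has minimal polynomial:
x^2 + 4*x + 393
Discriminant = (4)^2 - 4*(393)
= 16 - 1572
= -1556

-1556


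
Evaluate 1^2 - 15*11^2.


x^2 - d*y^2
= 1^2 - 15*11^2
= 1 - 1815
= -1814

-1814


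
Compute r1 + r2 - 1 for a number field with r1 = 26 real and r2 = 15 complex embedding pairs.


By Dirichlet's unit theorem:
rank = r1 + r2 - 1
= 26 + 15 - 1
= 40

40


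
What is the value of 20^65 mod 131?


p = 131 is prime and the exponent is (p-1)/2 = 65, so by Euler's criterion 20^65 = (20/131) = +1 or -1 mod 131.
Compute by square-and-multiply:
  65 = 64 + 1 (binary 1000001)
  Repeated squaring mod 131: 20^1 = 20, 20^2 = 7, 20^4 = 49, 20^8 = 43, 20^16 = 15, 20^32 = 94, 20^64 = 59
  20^65 = 20^64 * 20^1 = 59 * 20 mod 131
    59 * 20 = 1180 = 1 mod 131
  20^65 = 1 mod 131
Result 1: 20 is a quadratic residue mod 131.
20^65 mod 131 = 1

1


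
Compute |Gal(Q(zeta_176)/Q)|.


|Gal(Q(zeta_176)/Q)| = phi(176)
= 80

80


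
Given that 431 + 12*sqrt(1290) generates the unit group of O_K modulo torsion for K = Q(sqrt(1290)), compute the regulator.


epsilon = 431 + 12*sqrt(1290)
= 861.9988
R = ln(861.9988)
= 6.7593

6.7593


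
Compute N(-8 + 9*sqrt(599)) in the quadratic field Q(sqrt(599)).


N(a + b*sqrt(d)) = a^2 - d*b^2
= (-8)^2 - (599)*(9)^2
= 64 - 48519
= -48455

-48455


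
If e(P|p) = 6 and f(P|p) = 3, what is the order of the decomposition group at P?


|D_P| = e * f
= 6 * 3
= 18

18


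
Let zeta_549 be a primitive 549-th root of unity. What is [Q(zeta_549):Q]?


The degree equals Euler's totient phi(549).
549 = 3^2 * 61
phi(549) = 360

360


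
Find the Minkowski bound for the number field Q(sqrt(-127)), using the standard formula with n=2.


d = -127, d mod 4 = 1, so disc(K) = d = -127; |disc(K)| = 127
Imaginary quadratic field, so n = 2, s = r2 = 1, r1 = 0
M = (n!/n^n) * (4/pi)^s * sqrt(|disc(K)|) = (2!/2^2) * (4/pi)^1 * sqrt(127)
= 0.5 * 1.273240 * 11.269428
= 7.1743

7.1743


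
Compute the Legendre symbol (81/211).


p = 211 is prime, so compute (81/211) with the reciprocity algorithm (Jacobi-symbol steps: pull out 2s via (2/n), flip via reciprocity, reduce):
  reciprocity: (81/211) -> +(211/81)
  reduce: (49/81)
  reciprocity: (49/81) -> +(81/49)
  reduce: (32/49)
  pull out 2: (2/49) = +1  (since 49 mod 8 = 1)
  pull out 2: (2/49) = +1  (since 49 mod 8 = 1)
  pull out 2: (2/49) = +1  (since 49 mod 8 = 1)
  pull out 2: (2/49) = +1  (since 49 mod 8 = 1)
  pull out 2: (2/49) = +1  (since 49 mod 8 = 1)
  (1/49) = 1
Product of signs = 1
(81/211) = 1

1


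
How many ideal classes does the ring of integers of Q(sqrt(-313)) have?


K = Q(sqrt(-313)). d mod 4 = 3, so D = disc(K) = 4d = -1252
h(K) equals the number of primitive reduced positive-definite forms (a, b, c) = a*x^2 + b*x*y + c*y^2 with b^2 - 4ac = D,
where reduced means |b| <= a <= c, with b >= 0 whenever |b| = a or a = c, and primitive means gcd(a, b, c) = 1.
Reduced forces 3a^2 <= |D| = 1252, so 1 <= a <= 20; b must have the parity of D, and c = (b^2 - D)/(4a) must be an integer >= a.
Enumerate a = 1..20, b in [-a, a]:
  a=1: (1, 0, 313)  [1]
  a=2: (2, 2, 157)  [1]
  a=3..6: none
  a=7: (7, -6, 46), (7, 6, 46)  [2]
  a=8..12: none
  a=13: (13, -10, 26), (13, 10, 26)  [2]
  a=14: (14, -6, 23), (14, 6, 23)  [2]
  a=15..20: none
Total reduced forms: 1 + 1 + 2 + 2 + 2 = 8
h = 8

8


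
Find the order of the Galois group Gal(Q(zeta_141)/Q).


|Gal(Q(zeta_141)/Q)| = phi(141)
= 92

92


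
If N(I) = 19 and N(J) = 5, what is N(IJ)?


N(IJ) = N(I) * N(J)
= 19 * 5
= 95

95


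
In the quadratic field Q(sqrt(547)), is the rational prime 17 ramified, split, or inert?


K = Q(sqrt(547)). Since d mod 4 = 3, disc(K) = 2188.
Check p | disc: 2188 mod 17 = 12.
p does not divide disc. Compute Legendre symbol (d/p):
3^((17-1)/2) mod 17 = -1
(d/p) = -1, so p is inert: (p) stays prime with e=1, f=2, g=1.
Therefore p is inert.

inert


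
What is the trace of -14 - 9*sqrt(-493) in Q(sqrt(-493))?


Tr(a + b*sqrt(d)) = (a + b*sqrt(d)) + (a - b*sqrt(d)) = 2a
= 2 * (-14)
= -28

-28


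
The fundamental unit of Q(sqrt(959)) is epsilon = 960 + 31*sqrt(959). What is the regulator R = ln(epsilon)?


epsilon = 960 + 31*sqrt(959)
= 1919.9995
R = ln(1919.9995)
= 7.5601

7.5601


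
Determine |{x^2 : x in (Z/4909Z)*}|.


For prime p, the number of non-zero quadratic residues is (p-1)/2.
= (4909-1)/2
= 2454

2454


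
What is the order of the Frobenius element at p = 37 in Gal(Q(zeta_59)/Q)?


The Frobenius at p in Gal(Q(zeta_n)/Q) = (Z/nZ)* is the class of p, so its order is ord_59(37), the smallest k >= 1 with 37^k = 1 mod 59.
n = 59 = 59, phi(59) = 58; the order divides phi(n).
Divisors of 58: 1, 2, 29, 58
Repeated squaring mod 59: 37^1 = 37, 37^2 = 12, 37^4 = 26, 37^8 = 27, 37^16 = 21, 37^32 = 28
Test divisors in increasing order:
  k=1: 37^1 = 37 mod 59
  k=2: 37^2 = 12 mod 59
  k=29: 37^29 = 21 * 27 * 26 * 37 = 58 mod 59
  k=58: 37^58 = 28 * 21 * 27 * 12 = 1 mod 59  <- first divisor giving 1
Order = 58

58


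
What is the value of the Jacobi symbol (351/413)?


Compute (351/413) via quadratic reciprocity:
  reciprocity: (351/413) -> +(413/351)
  reduce: (62/351)
  pull out 2: (2/351) = +1  (since 351 mod 8 = 7)
  reciprocity: (31/351) -> -(351/31)
  reduce: (10/31)
  pull out 2: (2/31) = +1  (since 31 mod 8 = 7)
  reciprocity: (5/31) -> +(31/5)
  reduce: (1/5)
  (1/5) = 1
Product of signs = -1

-1


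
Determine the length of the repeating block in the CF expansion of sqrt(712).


Run the CF algorithm for sqrt(712).
a_0 = floor(sqrt(712)) = 26; set m_0=0, q_0=1.
Recurrence: m' = q*a - m,  q' = (d - m'^2)/q,  a' = floor((a_0 + m')/q').
  step 1: m=26, q=36, a=1
  step 2: m=10, q=17, a=2
  step 3: m=24, q=8, a=6
  step 4: m=24, q=17, a=2
  step 5: m=10, q=36, a=1
  step 6: m=26, q=1, a=52
a_6 = 2*a_0 = 52, so the period closes here.
sqrt(712) = [26; 1, 2, 6, 2, 1, 52]
Period length = 6

6


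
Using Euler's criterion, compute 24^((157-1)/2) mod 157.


p = 157 is prime and the exponent is (p-1)/2 = 78, so by Euler's criterion 24^78 = (24/157) = +1 or -1 mod 157.
Compute by square-and-multiply:
  78 = 64 + 8 + 4 + 2 (binary 1001110)
  Repeated squaring mod 157: 24^1 = 24, 24^2 = 105, 24^4 = 35, 24^8 = 126, 24^16 = 19, 24^32 = 47, 24^64 = 11
  24^78 = 24^64 * 24^8 * 24^4 * 24^2 = 11 * 126 * 35 * 105 mod 157
    11 * 126 = 1386 = 130 mod 157
    130 * 35 = 4550 = 154 mod 157
    154 * 105 = 16170 = 156 mod 157
  24^78 = 156 mod 157
Result 156 = p - 1 = -1 mod 157: 24 is a quadratic non-residue mod 157. As a residue in [0, p-1] the value is 156.
24^78 mod 157 = 156

156


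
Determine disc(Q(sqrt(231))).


For K = Q(sqrt(d)) with d squarefree: disc(K) = d if d = 1 mod 4, and disc(K) = 4d if d = 2 or 3 mod 4.
Here d = 231, and d mod 4 = 3.
d = 3 mod 4, not 1 (O_K = Z[sqrt(d)]), so disc(K) = 4d = 4 * (231) = 924

924


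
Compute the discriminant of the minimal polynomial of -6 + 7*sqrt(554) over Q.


The element -6 + 7*sqrt(554) has minimal polynomial:
x^2 + 12*x - 27110
Discriminant = (12)^2 - 4*(-27110)
= 144 + 108440
= 108584

108584


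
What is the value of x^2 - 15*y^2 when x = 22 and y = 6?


x^2 - d*y^2
= 22^2 - 15*6^2
= 484 - 540
= -56

-56


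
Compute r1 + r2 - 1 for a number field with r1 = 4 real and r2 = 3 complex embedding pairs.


By Dirichlet's unit theorem:
rank = r1 + r2 - 1
= 4 + 3 - 1
= 6

6


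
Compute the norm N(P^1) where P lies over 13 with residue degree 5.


N(P^a) = p^(a*f)
= 13^(1*5)
= 13^5
= 371293

371293


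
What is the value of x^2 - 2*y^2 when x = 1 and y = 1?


x^2 - d*y^2
= 1^2 - 2*1^2
= 1 - 2
= -1

-1


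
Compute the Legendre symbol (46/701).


p = 701 is prime, so compute (46/701) with the reciprocity algorithm (Jacobi-symbol steps: pull out 2s via (2/n), flip via reciprocity, reduce):
  pull out 2: (2/701) = -1  (since 701 mod 8 = 5)
  reciprocity: (23/701) -> +(701/23)
  reduce: (11/23)
  reciprocity: (11/23) -> -(23/11)
  reduce: (1/11)
  (1/11) = 1
Product of signs = 1
(46/701) = 1

1


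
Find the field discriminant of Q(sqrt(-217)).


For K = Q(sqrt(d)) with d squarefree: disc(K) = d if d = 1 mod 4, and disc(K) = 4d if d = 2 or 3 mod 4.
Here d = -217, and d mod 4 = 3.
d = 3 mod 4, not 1 (O_K = Z[sqrt(d)]), so disc(K) = 4d = 4 * (-217) = -868

-868


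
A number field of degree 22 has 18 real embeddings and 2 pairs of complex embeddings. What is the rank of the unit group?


By Dirichlet's unit theorem:
rank = r1 + r2 - 1
= 18 + 2 - 1
= 19

19


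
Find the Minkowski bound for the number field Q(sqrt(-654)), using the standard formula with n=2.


d = -654, d mod 4 = 2, so disc(K) = 4d = -2616; |disc(K)| = 2616
Imaginary quadratic field, so n = 2, s = r2 = 1, r1 = 0
M = (n!/n^n) * (4/pi)^s * sqrt(|disc(K)|) = (2!/2^2) * (4/pi)^1 * sqrt(2616)
= 0.5 * 1.273240 * 51.146847
= 32.5611

32.5611


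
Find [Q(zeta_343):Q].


The degree equals Euler's totient phi(343).
343 = 7^3
phi(343) = 294

294


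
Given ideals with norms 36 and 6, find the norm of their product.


N(IJ) = N(I) * N(J)
= 36 * 6
= 216

216


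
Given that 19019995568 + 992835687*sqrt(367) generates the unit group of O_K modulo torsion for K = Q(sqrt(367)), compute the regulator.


epsilon = 19019995568 + 992835687*sqrt(367)
= 3.8040e+10
R = ln(3.8040e+10)
= 24.3619

24.3619


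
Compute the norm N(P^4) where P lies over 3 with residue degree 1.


N(P^a) = p^(a*f)
= 3^(4*1)
= 3^4
= 81

81


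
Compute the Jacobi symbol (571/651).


Compute (571/651) via quadratic reciprocity:
  reciprocity: (571/651) -> -(651/571)
  reduce: (80/571)
  pull out 2: (2/571) = -1  (since 571 mod 8 = 3)
  pull out 2: (2/571) = -1  (since 571 mod 8 = 3)
  pull out 2: (2/571) = -1  (since 571 mod 8 = 3)
  pull out 2: (2/571) = -1  (since 571 mod 8 = 3)
  reciprocity: (5/571) -> +(571/5)
  reduce: (1/5)
  (1/5) = 1
Product of signs = -1

-1


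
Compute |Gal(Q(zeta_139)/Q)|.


|Gal(Q(zeta_139)/Q)| = phi(139)
= 138

138


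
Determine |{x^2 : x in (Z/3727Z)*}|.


For prime p, the number of non-zero quadratic residues is (p-1)/2.
= (3727-1)/2
= 1863

1863


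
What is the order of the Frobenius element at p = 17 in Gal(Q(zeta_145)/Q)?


The Frobenius at p in Gal(Q(zeta_n)/Q) = (Z/nZ)* is the class of p, so its order is ord_145(17), the smallest k >= 1 with 17^k = 1 mod 145.
n = 145 = 5 * 29, phi(145) = 112; the order divides phi(n).
Divisors of 112: 1, 2, 4, 7, 8, 14, 16, 28, 56, 112
Repeated squaring mod 145: 17^1 = 17, 17^2 = 144, 17^4 = 1, 17^8 = 1, 17^16 = 1, 17^32 = 1, 17^64 = 1
Test divisors in increasing order:
  k=1: 17^1 = 17 mod 145
  k=2: 17^2 = 144 mod 145
  k=4: 17^4 = 1 mod 145  <- first divisor giving 1
Order = 4

4


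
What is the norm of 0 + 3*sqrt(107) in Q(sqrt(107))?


N(a + b*sqrt(d)) = a^2 - d*b^2
= (0)^2 - (107)*(3)^2
= 0 - 963
= -963

-963


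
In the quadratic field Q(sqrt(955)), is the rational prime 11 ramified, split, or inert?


K = Q(sqrt(955)). Since d mod 4 = 3, disc(K) = 3820.
Check p | disc: 3820 mod 11 = 3.
p does not divide disc. Compute Legendre symbol (d/p):
9^((11-1)/2) mod 11 = 1
(d/p) = 1, so p splits: (p) = P*P' with e=1, f=1, g=2.
Therefore p is split.

split


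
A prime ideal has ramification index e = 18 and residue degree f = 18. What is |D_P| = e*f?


|D_P| = e * f
= 18 * 18
= 324

324


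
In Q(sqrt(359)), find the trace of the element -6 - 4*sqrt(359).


Tr(a + b*sqrt(d)) = (a + b*sqrt(d)) + (a - b*sqrt(d)) = 2a
= 2 * (-6)
= -12

-12


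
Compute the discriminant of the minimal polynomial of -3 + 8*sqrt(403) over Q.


The element -3 + 8*sqrt(403) has minimal polynomial:
x^2 + 6*x - 25783
Discriminant = (6)^2 - 4*(-25783)
= 36 + 103132
= 103168

103168


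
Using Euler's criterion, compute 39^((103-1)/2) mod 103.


p = 103 is prime and the exponent is (p-1)/2 = 51, so by Euler's criterion 39^51 = (39/103) = +1 or -1 mod 103.
Compute by square-and-multiply:
  51 = 32 + 16 + 2 + 1 (binary 110011)
  Repeated squaring mod 103: 39^1 = 39, 39^2 = 79, 39^4 = 61, 39^8 = 13, 39^16 = 66, 39^32 = 30
  39^51 = 39^32 * 39^16 * 39^2 * 39^1 = 30 * 66 * 79 * 39 mod 103
    30 * 66 = 1980 = 23 mod 103
    23 * 79 = 1817 = 66 mod 103
    66 * 39 = 2574 = 102 mod 103
  39^51 = 102 mod 103
Result 102 = p - 1 = -1 mod 103: 39 is a quadratic non-residue mod 103. As a residue in [0, p-1] the value is 102.
39^51 mod 103 = 102

102


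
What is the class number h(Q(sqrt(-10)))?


K = Q(sqrt(-10)). d mod 4 = 2, so D = disc(K) = 4d = -40
h(K) equals the number of primitive reduced positive-definite forms (a, b, c) = a*x^2 + b*x*y + c*y^2 with b^2 - 4ac = D,
where reduced means |b| <= a <= c, with b >= 0 whenever |b| = a or a = c, and primitive means gcd(a, b, c) = 1.
Reduced forces 3a^2 <= |D| = 40, so 1 <= a <= 3; b must have the parity of D, and c = (b^2 - D)/(4a) must be an integer >= a.
Enumerate a = 1..3, b in [-a, a]:
  a=1: (1, 0, 10)  [1]
  a=2: (2, 0, 5)  [1]
  a=3: none
Total reduced forms: 1 + 1 = 2
h = 2

2


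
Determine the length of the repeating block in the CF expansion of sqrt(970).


Run the CF algorithm for sqrt(970).
a_0 = floor(sqrt(970)) = 31; set m_0=0, q_0=1.
Recurrence: m' = q*a - m,  q' = (d - m'^2)/q,  a' = floor((a_0 + m')/q').
  step 1: m=31, q=9, a=6
  step 2: m=23, q=49, a=1
  step 3: m=26, q=6, a=9
  step 4: m=28, q=31, a=1
  step 5: m=3, q=31, a=1
  step 6: m=28, q=6, a=9
  step 7: m=26, q=49, a=1
  step 8: m=23, q=9, a=6
  step 9: m=31, q=1, a=62
a_9 = 2*a_0 = 62, so the period closes here.
sqrt(970) = [31; 6, 1, 9, 1, 1, 9, 1, 6, 62]
Period length = 9

9


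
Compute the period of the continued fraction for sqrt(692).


Run the CF algorithm for sqrt(692).
a_0 = floor(sqrt(692)) = 26; set m_0=0, q_0=1.
Recurrence: m' = q*a - m,  q' = (d - m'^2)/q,  a' = floor((a_0 + m')/q').
  step 1: m=26, q=16, a=3
  step 2: m=22, q=13, a=3
  step 3: m=17, q=31, a=1
  step 4: m=14, q=16, a=2
  step 5: m=18, q=23, a=1
  step 6: m=5, q=29, a=1
  step 7: m=24, q=4, a=12
  step 8: m=24, q=29, a=1
  step 9: m=5, q=23, a=1
  step 10: m=18, q=16, a=2
  step 11: m=14, q=31, a=1
  step 12: m=17, q=13, a=3
  step 13: m=22, q=16, a=3
  step 14: m=26, q=1, a=52
a_14 = 2*a_0 = 52, so the period closes here.
sqrt(692) = [26; 3, 3, 1, 2, 1, 1, 12, 1, 1, 2, 1, 3, 3, 52]
Period length = 14

14


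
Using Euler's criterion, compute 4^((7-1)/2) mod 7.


p = 7 is prime and the exponent is (p-1)/2 = 3, so by Euler's criterion 4^3 = (4/7) = +1 or -1 mod 7.
Compute by square-and-multiply:
  3 = 2 + 1 (binary 11)
  Repeated squaring mod 7: 4^1 = 4, 4^2 = 2
  4^3 = 4^2 * 4^1 = 2 * 4 mod 7
    2 * 4 = 8 = 1 mod 7
  4^3 = 1 mod 7
Result 1: 4 is a quadratic residue mod 7.
4^3 mod 7 = 1

1


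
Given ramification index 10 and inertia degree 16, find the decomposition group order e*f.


|D_P| = e * f
= 10 * 16
= 160

160


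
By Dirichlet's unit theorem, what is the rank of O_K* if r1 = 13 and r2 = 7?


By Dirichlet's unit theorem:
rank = r1 + r2 - 1
= 13 + 7 - 1
= 19

19


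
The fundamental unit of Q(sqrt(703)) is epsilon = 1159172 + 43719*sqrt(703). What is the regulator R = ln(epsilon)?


epsilon = 1159172 + 43719*sqrt(703)
= 2.3183e+06
R = ln(2.3183e+06)
= 14.6564

14.6564


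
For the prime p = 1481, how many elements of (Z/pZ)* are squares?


For prime p, the number of non-zero quadratic residues is (p-1)/2.
= (1481-1)/2
= 740

740


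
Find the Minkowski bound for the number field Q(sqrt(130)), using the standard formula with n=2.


d = 130, d mod 4 = 2, so disc(K) = 4d = 520; |disc(K)| = 520
Real quadratic field, so n = 2, s = r2 = 0, r1 = 2
M = (n!/n^n) * (4/pi)^s * sqrt(|disc(K)|) = (2!/2^2) * (4/pi)^0 * sqrt(520)
= 0.5 * 1.000000 * 22.803509
= 11.4018

11.4018


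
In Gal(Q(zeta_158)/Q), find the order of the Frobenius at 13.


The Frobenius at p in Gal(Q(zeta_n)/Q) = (Z/nZ)* is the class of p, so its order is ord_158(13), the smallest k >= 1 with 13^k = 1 mod 158.
n = 158 = 2 * 79, phi(158) = 78; the order divides phi(n).
Divisors of 78: 1, 2, 3, 6, 13, 26, 39, 78
Repeated squaring mod 158: 13^1 = 13, 13^2 = 11, 13^4 = 121, 13^8 = 105, 13^16 = 123, 13^32 = 119, 13^64 = 99
Test divisors in increasing order:
  k=1: 13^1 = 13 mod 158
  k=2: 13^2 = 11 mod 158
  k=3: 13^3 = 11 * 13 = 143 mod 158
  k=6: 13^6 = 121 * 11 = 67 mod 158
  k=13: 13^13 = 105 * 121 * 13 = 55 mod 158
  k=26: 13^26 = 123 * 105 * 11 = 23 mod 158
  k=39: 13^39 = 119 * 121 * 11 * 13 = 1 mod 158  <- first divisor giving 1
Order = 39

39


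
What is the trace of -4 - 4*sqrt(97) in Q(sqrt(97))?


Tr(a + b*sqrt(d)) = (a + b*sqrt(d)) + (a - b*sqrt(d)) = 2a
= 2 * (-4)
= -8

-8


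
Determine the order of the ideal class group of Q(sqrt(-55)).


K = Q(sqrt(-55)). d mod 4 = 1, so D = disc(K) = d = -55
h(K) equals the number of primitive reduced positive-definite forms (a, b, c) = a*x^2 + b*x*y + c*y^2 with b^2 - 4ac = D,
where reduced means |b| <= a <= c, with b >= 0 whenever |b| = a or a = c, and primitive means gcd(a, b, c) = 1.
Reduced forces 3a^2 <= |D| = 55, so 1 <= a <= 4; b must have the parity of D, and c = (b^2 - D)/(4a) must be an integer >= a.
Enumerate a = 1..4, b in [-a, a]:
  a=1: (1, 1, 14)  [1]
  a=2: (2, -1, 7), (2, 1, 7)  [2]
  a=3: none
  a=4: (4, 3, 4)  [1]
Total reduced forms: 1 + 2 + 1 = 4
h = 4

4


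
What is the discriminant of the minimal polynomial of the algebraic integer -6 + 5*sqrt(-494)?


The element -6 + 5*sqrt(-494) has minimal polynomial:
x^2 + 12*x + 12386
Discriminant = (12)^2 - 4*(12386)
= 144 - 49544
= -49400

-49400


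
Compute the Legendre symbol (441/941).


p = 941 is prime, so compute (441/941) with the reciprocity algorithm (Jacobi-symbol steps: pull out 2s via (2/n), flip via reciprocity, reduce):
  reciprocity: (441/941) -> +(941/441)
  reduce: (59/441)
  reciprocity: (59/441) -> +(441/59)
  reduce: (28/59)
  pull out 2: (2/59) = -1  (since 59 mod 8 = 3)
  pull out 2: (2/59) = -1  (since 59 mod 8 = 3)
  reciprocity: (7/59) -> -(59/7)
  reduce: (3/7)
  reciprocity: (3/7) -> -(7/3)
  reduce: (1/3)
  (1/3) = 1
Product of signs = 1
(441/941) = 1

1


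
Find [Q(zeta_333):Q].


The degree equals Euler's totient phi(333).
333 = 3^2 * 37
phi(333) = 216

216


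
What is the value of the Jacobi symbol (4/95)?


Compute (4/95) via quadratic reciprocity:
  pull out 2: (2/95) = +1  (since 95 mod 8 = 7)
  pull out 2: (2/95) = +1  (since 95 mod 8 = 7)
  (1/95) = 1
Product of signs = 1

1


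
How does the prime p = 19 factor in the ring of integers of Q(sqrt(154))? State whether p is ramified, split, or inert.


K = Q(sqrt(154)). Since d mod 4 = 2, disc(K) = 616.
Check p | disc: 616 mod 19 = 8.
p does not divide disc. Compute Legendre symbol (d/p):
2^((19-1)/2) mod 19 = -1
(d/p) = -1, so p is inert: (p) stays prime with e=1, f=2, g=1.
Therefore p is inert.

inert


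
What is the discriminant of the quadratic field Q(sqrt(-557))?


For K = Q(sqrt(d)) with d squarefree: disc(K) = d if d = 1 mod 4, and disc(K) = 4d if d = 2 or 3 mod 4.
Here d = -557, and d mod 4 = 3.
d = 3 mod 4, not 1 (O_K = Z[sqrt(d)]), so disc(K) = 4d = 4 * (-557) = -2228

-2228


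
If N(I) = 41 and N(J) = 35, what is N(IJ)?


N(IJ) = N(I) * N(J)
= 41 * 35
= 1435

1435


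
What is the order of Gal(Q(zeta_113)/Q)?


|Gal(Q(zeta_113)/Q)| = phi(113)
= 112

112


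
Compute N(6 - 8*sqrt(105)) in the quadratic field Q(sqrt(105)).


N(a + b*sqrt(d)) = a^2 - d*b^2
= (6)^2 - (105)*(-8)^2
= 36 - 6720
= -6684

-6684


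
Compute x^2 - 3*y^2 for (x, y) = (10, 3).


x^2 - d*y^2
= 10^2 - 3*3^2
= 100 - 27
= 73

73


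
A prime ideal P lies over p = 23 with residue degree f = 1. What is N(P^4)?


N(P^a) = p^(a*f)
= 23^(4*1)
= 23^4
= 279841

279841


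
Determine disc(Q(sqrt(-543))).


For K = Q(sqrt(d)) with d squarefree: disc(K) = d if d = 1 mod 4, and disc(K) = 4d if d = 2 or 3 mod 4.
Here d = -543, and d mod 4 = 1.
d = 1 mod 4 (O_K = Z[(1+sqrt(d))/2]), so disc(K) = d = -543

-543


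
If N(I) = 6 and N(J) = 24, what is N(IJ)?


N(IJ) = N(I) * N(J)
= 6 * 24
= 144

144


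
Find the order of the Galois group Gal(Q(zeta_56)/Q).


|Gal(Q(zeta_56)/Q)| = phi(56)
= 24

24


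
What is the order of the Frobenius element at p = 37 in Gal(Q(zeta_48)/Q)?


The Frobenius at p in Gal(Q(zeta_n)/Q) = (Z/nZ)* is the class of p, so its order is ord_48(37), the smallest k >= 1 with 37^k = 1 mod 48.
n = 48 = 2^4 * 3, phi(48) = 16; the order divides phi(n).
Divisors of 16: 1, 2, 4, 8, 16
Repeated squaring mod 48: 37^1 = 37, 37^2 = 25, 37^4 = 1, 37^8 = 1, 37^16 = 1
Test divisors in increasing order:
  k=1: 37^1 = 37 mod 48
  k=2: 37^2 = 25 mod 48
  k=4: 37^4 = 1 mod 48  <- first divisor giving 1
Order = 4

4


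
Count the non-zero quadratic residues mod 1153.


For prime p, the number of non-zero quadratic residues is (p-1)/2.
= (1153-1)/2
= 576

576


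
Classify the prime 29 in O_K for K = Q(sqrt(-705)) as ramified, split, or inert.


K = Q(sqrt(-705)). Since d mod 4 = 3, disc(K) = -2820.
Check p | disc: -2820 mod 29 = 22.
p does not divide disc. Compute Legendre symbol (d/p):
20^((29-1)/2) mod 29 = 1
(d/p) = 1, so p splits: (p) = P*P' with e=1, f=1, g=2.
Therefore p is split.

split


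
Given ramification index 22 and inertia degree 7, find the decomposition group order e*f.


|D_P| = e * f
= 22 * 7
= 154

154


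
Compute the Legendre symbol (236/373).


p = 373 is prime, so compute (236/373) with the reciprocity algorithm (Jacobi-symbol steps: pull out 2s via (2/n), flip via reciprocity, reduce):
  pull out 2: (2/373) = -1  (since 373 mod 8 = 5)
  pull out 2: (2/373) = -1  (since 373 mod 8 = 5)
  reciprocity: (59/373) -> +(373/59)
  reduce: (19/59)
  reciprocity: (19/59) -> -(59/19)
  reduce: (2/19)
  pull out 2: (2/19) = -1  (since 19 mod 8 = 3)
  (1/19) = 1
Product of signs = 1
(236/373) = 1

1


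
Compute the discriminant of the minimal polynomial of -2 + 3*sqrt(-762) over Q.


The element -2 + 3*sqrt(-762) has minimal polynomial:
x^2 + 4*x + 6862
Discriminant = (4)^2 - 4*(6862)
= 16 - 27448
= -27432

-27432


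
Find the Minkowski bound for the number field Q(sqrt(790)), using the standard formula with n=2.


d = 790, d mod 4 = 2, so disc(K) = 4d = 3160; |disc(K)| = 3160
Real quadratic field, so n = 2, s = r2 = 0, r1 = 2
M = (n!/n^n) * (4/pi)^s * sqrt(|disc(K)|) = (2!/2^2) * (4/pi)^0 * sqrt(3160)
= 0.5 * 1.000000 * 56.213877
= 28.1069

28.1069


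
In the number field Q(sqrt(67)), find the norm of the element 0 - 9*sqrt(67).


N(a + b*sqrt(d)) = a^2 - d*b^2
= (0)^2 - (67)*(-9)^2
= 0 - 5427
= -5427

-5427


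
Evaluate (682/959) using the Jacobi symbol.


Compute (682/959) via quadratic reciprocity:
  pull out 2: (2/959) = +1  (since 959 mod 8 = 7)
  reciprocity: (341/959) -> +(959/341)
  reduce: (277/341)
  reciprocity: (277/341) -> +(341/277)
  reduce: (64/277)
  pull out 2: (2/277) = -1  (since 277 mod 8 = 5)
  pull out 2: (2/277) = -1  (since 277 mod 8 = 5)
  pull out 2: (2/277) = -1  (since 277 mod 8 = 5)
  pull out 2: (2/277) = -1  (since 277 mod 8 = 5)
  pull out 2: (2/277) = -1  (since 277 mod 8 = 5)
  pull out 2: (2/277) = -1  (since 277 mod 8 = 5)
  (1/277) = 1
Product of signs = 1

1


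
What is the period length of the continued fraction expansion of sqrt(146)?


Run the CF algorithm for sqrt(146).
a_0 = floor(sqrt(146)) = 12; set m_0=0, q_0=1.
Recurrence: m' = q*a - m,  q' = (d - m'^2)/q,  a' = floor((a_0 + m')/q').
  step 1: m=12, q=2, a=12
  step 2: m=12, q=1, a=24
a_2 = 2*a_0 = 24, so the period closes here.
sqrt(146) = [12; 12, 24]
Period length = 2

2


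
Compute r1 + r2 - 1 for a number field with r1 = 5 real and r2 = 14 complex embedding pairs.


By Dirichlet's unit theorem:
rank = r1 + r2 - 1
= 5 + 14 - 1
= 18

18


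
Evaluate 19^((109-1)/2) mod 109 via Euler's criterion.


p = 109 is prime and the exponent is (p-1)/2 = 54, so by Euler's criterion 19^54 = (19/109) = +1 or -1 mod 109.
Compute by square-and-multiply:
  54 = 32 + 16 + 4 + 2 (binary 110110)
  Repeated squaring mod 109: 19^1 = 19, 19^2 = 34, 19^4 = 66, 19^8 = 105, 19^16 = 16, 19^32 = 38
  19^54 = 19^32 * 19^16 * 19^4 * 19^2 = 38 * 16 * 66 * 34 mod 109
    38 * 16 = 608 = 63 mod 109
    63 * 66 = 4158 = 16 mod 109
    16 * 34 = 544 = 108 mod 109
  19^54 = 108 mod 109
Result 108 = p - 1 = -1 mod 109: 19 is a quadratic non-residue mod 109. As a residue in [0, p-1] the value is 108.
19^54 mod 109 = 108

108


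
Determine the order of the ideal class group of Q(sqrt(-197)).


K = Q(sqrt(-197)). d mod 4 = 3, so D = disc(K) = 4d = -788
h(K) equals the number of primitive reduced positive-definite forms (a, b, c) = a*x^2 + b*x*y + c*y^2 with b^2 - 4ac = D,
where reduced means |b| <= a <= c, with b >= 0 whenever |b| = a or a = c, and primitive means gcd(a, b, c) = 1.
Reduced forces 3a^2 <= |D| = 788, so 1 <= a <= 16; b must have the parity of D, and c = (b^2 - D)/(4a) must be an integer >= a.
Enumerate a = 1..16, b in [-a, a]:
  a=1: (1, 0, 197)  [1]
  a=2: (2, 2, 99)  [1]
  a=3: (3, -2, 66), (3, 2, 66)  [2]
  a=4..5: none
  a=6: (6, -2, 33), (6, 2, 33)  [2]
  a=7..8: none
  a=9: (9, -2, 22), (9, 2, 22)  [2]
  a=10: none
  a=11: (11, -2, 18), (11, 2, 18)  [2]
  a=12..16: none
Total reduced forms: 1 + 1 + 2 + 2 + 2 + 2 = 10
h = 10

10


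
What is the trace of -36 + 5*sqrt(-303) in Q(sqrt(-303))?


Tr(a + b*sqrt(d)) = (a + b*sqrt(d)) + (a - b*sqrt(d)) = 2a
= 2 * (-36)
= -72

-72


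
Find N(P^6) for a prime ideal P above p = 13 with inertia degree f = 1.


N(P^a) = p^(a*f)
= 13^(6*1)
= 13^6
= 4826809

4826809


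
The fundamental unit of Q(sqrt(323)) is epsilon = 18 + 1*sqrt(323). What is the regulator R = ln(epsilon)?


epsilon = 18 + 1*sqrt(323)
= 35.9722
R = ln(35.9722)
= 3.5827

3.5827


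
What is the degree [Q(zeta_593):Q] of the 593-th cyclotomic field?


The degree equals Euler's totient phi(593).
593 = 593
phi(593) = 592

592


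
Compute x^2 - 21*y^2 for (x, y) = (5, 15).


x^2 - d*y^2
= 5^2 - 21*15^2
= 25 - 4725
= -4700

-4700


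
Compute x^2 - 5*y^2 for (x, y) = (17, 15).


x^2 - d*y^2
= 17^2 - 5*15^2
= 289 - 1125
= -836

-836


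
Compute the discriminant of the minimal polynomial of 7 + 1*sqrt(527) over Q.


The element 7 + 1*sqrt(527) has minimal polynomial:
x^2 - 14*x - 478
Discriminant = (-14)^2 - 4*(-478)
= 196 + 1912
= 2108

2108


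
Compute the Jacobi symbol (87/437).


Compute (87/437) via quadratic reciprocity:
  reciprocity: (87/437) -> +(437/87)
  reduce: (2/87)
  pull out 2: (2/87) = +1  (since 87 mod 8 = 7)
  (1/87) = 1
Product of signs = 1

1


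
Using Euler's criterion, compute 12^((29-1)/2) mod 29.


p = 29 is prime and the exponent is (p-1)/2 = 14, so by Euler's criterion 12^14 = (12/29) = +1 or -1 mod 29.
Compute by square-and-multiply:
  14 = 8 + 4 + 2 (binary 1110)
  Repeated squaring mod 29: 12^1 = 12, 12^2 = 28, 12^4 = 1, 12^8 = 1
  12^14 = 12^8 * 12^4 * 12^2 = 1 * 1 * 28 mod 29
    1 * 1 = 1 = 1 mod 29
    1 * 28 = 28 = 28 mod 29
  12^14 = 28 mod 29
Result 28 = p - 1 = -1 mod 29: 12 is a quadratic non-residue mod 29. As a residue in [0, p-1] the value is 28.
12^14 mod 29 = 28

28


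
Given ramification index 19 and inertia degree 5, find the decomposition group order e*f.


|D_P| = e * f
= 19 * 5
= 95

95


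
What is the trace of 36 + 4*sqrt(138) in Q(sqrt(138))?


Tr(a + b*sqrt(d)) = (a + b*sqrt(d)) + (a - b*sqrt(d)) = 2a
= 2 * (36)
= 72

72


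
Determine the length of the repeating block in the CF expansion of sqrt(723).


Run the CF algorithm for sqrt(723).
a_0 = floor(sqrt(723)) = 26; set m_0=0, q_0=1.
Recurrence: m' = q*a - m,  q' = (d - m'^2)/q,  a' = floor((a_0 + m')/q').
  step 1: m=26, q=47, a=1
  step 2: m=21, q=6, a=7
  step 3: m=21, q=47, a=1
  step 4: m=26, q=1, a=52
a_4 = 2*a_0 = 52, so the period closes here.
sqrt(723) = [26; 1, 7, 1, 52]
Period length = 4

4


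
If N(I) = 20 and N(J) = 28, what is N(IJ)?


N(IJ) = N(I) * N(J)
= 20 * 28
= 560

560


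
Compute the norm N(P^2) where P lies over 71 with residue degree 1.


N(P^a) = p^(a*f)
= 71^(2*1)
= 71^2
= 5041

5041


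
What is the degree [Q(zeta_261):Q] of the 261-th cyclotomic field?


The degree equals Euler's totient phi(261).
261 = 3^2 * 29
phi(261) = 168

168


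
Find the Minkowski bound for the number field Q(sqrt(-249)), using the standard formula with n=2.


d = -249, d mod 4 = 3, so disc(K) = 4d = -996; |disc(K)| = 996
Imaginary quadratic field, so n = 2, s = r2 = 1, r1 = 0
M = (n!/n^n) * (4/pi)^s * sqrt(|disc(K)|) = (2!/2^2) * (4/pi)^1 * sqrt(996)
= 0.5 * 1.273240 * 31.559468
= 20.0914

20.0914


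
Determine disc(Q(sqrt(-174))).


For K = Q(sqrt(d)) with d squarefree: disc(K) = d if d = 1 mod 4, and disc(K) = 4d if d = 2 or 3 mod 4.
Here d = -174, and d mod 4 = 2.
d = 2 mod 4, not 1 (O_K = Z[sqrt(d)]), so disc(K) = 4d = 4 * (-174) = -696

-696


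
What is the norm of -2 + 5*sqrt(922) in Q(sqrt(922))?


N(a + b*sqrt(d)) = a^2 - d*b^2
= (-2)^2 - (922)*(5)^2
= 4 - 23050
= -23046

-23046


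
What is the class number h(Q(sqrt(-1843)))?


K = Q(sqrt(-1843)). d mod 4 = 1, so D = disc(K) = d = -1843
h(K) equals the number of primitive reduced positive-definite forms (a, b, c) = a*x^2 + b*x*y + c*y^2 with b^2 - 4ac = D,
where reduced means |b| <= a <= c, with b >= 0 whenever |b| = a or a = c, and primitive means gcd(a, b, c) = 1.
Reduced forces 3a^2 <= |D| = 1843, so 1 <= a <= 24; b must have the parity of D, and c = (b^2 - D)/(4a) must be an integer >= a.
Enumerate a = 1..24, b in [-a, a]:
  a=1: (1, 1, 461)  [1]
  a=2..10: none
  a=11: (11, -7, 43), (11, 7, 43)  [2]
  a=12: none
  a=13: (13, -9, 37), (13, 9, 37)  [2]
  a=14..18: none
  a=19: (19, 19, 29)  [1]
  a=20..24: none
Total reduced forms: 1 + 2 + 2 + 1 = 6
h = 6

6


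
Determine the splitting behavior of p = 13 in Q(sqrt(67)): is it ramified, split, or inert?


K = Q(sqrt(67)). Since d mod 4 = 3, disc(K) = 268.
Check p | disc: 268 mod 13 = 8.
p does not divide disc. Compute Legendre symbol (d/p):
2^((13-1)/2) mod 13 = -1
(d/p) = -1, so p is inert: (p) stays prime with e=1, f=2, g=1.
Therefore p is inert.

inert


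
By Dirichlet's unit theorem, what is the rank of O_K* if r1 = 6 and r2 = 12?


By Dirichlet's unit theorem:
rank = r1 + r2 - 1
= 6 + 12 - 1
= 17

17


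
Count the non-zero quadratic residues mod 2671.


For prime p, the number of non-zero quadratic residues is (p-1)/2.
= (2671-1)/2
= 1335

1335


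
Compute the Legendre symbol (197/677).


p = 677 is prime, so compute (197/677) with the reciprocity algorithm (Jacobi-symbol steps: pull out 2s via (2/n), flip via reciprocity, reduce):
  reciprocity: (197/677) -> +(677/197)
  reduce: (86/197)
  pull out 2: (2/197) = -1  (since 197 mod 8 = 5)
  reciprocity: (43/197) -> +(197/43)
  reduce: (25/43)
  reciprocity: (25/43) -> +(43/25)
  reduce: (18/25)
  pull out 2: (2/25) = +1  (since 25 mod 8 = 1)
  reciprocity: (9/25) -> +(25/9)
  reduce: (7/9)
  reciprocity: (7/9) -> +(9/7)
  reduce: (2/7)
  pull out 2: (2/7) = +1  (since 7 mod 8 = 7)
  (1/7) = 1
Product of signs = -1
(197/677) = -1

-1


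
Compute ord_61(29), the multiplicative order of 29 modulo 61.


We want ord_61(29), the smallest k >= 1 with 29^k = 1 mod 61.
n = 61 = 61, phi(61) = 60; the order divides phi(n).
Divisors of 60: 1, 2, 3, 4, 5, 6, 10, 12, 15, 20, 30, 60
Repeated squaring mod 61: 29^1 = 29, 29^2 = 48, 29^4 = 47, 29^8 = 13, 29^16 = 47, 29^32 = 13
Test divisors in increasing order:
  k=1: 29^1 = 29 mod 61
  k=2: 29^2 = 48 mod 61
  k=3: 29^3 = 48 * 29 = 50 mod 61
  k=4: 29^4 = 47 mod 61
  k=5: 29^5 = 47 * 29 = 21 mod 61
  k=6: 29^6 = 47 * 48 = 60 mod 61
  k=10: 29^10 = 13 * 48 = 14 mod 61
  k=12: 29^12 = 13 * 47 = 1 mod 61  <- first divisor giving 1
Order = 12

12


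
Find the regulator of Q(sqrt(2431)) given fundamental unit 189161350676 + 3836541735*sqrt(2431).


epsilon = 189161350676 + 3836541735*sqrt(2431)
= 3.7832e+11
R = ln(3.7832e+11)
= 26.6590

26.6590


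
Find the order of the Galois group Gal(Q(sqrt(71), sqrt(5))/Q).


The 2 square roots of distinct primes are multiplicatively independent over Q,
so [K:Q] = 2^2 and Gal(K/Q) is isomorphic to (Z/2Z)^2.
|Gal| = 2^2 = 4

4


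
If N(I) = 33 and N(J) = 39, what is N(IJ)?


N(IJ) = N(I) * N(J)
= 33 * 39
= 1287

1287


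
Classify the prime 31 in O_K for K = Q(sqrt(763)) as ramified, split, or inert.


K = Q(sqrt(763)). Since d mod 4 = 3, disc(K) = 3052.
Check p | disc: 3052 mod 31 = 14.
p does not divide disc. Compute Legendre symbol (d/p):
19^((31-1)/2) mod 31 = 1
(d/p) = 1, so p splits: (p) = P*P' with e=1, f=1, g=2.
Therefore p is split.

split


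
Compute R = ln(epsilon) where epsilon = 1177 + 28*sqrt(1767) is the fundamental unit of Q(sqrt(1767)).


epsilon = 1177 + 28*sqrt(1767)
= 2353.9996
R = ln(2353.9996)
= 7.7639

7.7639


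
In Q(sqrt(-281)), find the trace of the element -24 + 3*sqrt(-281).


Tr(a + b*sqrt(d)) = (a + b*sqrt(d)) + (a - b*sqrt(d)) = 2a
= 2 * (-24)
= -48

-48


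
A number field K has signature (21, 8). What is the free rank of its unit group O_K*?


By Dirichlet's unit theorem:
rank = r1 + r2 - 1
= 21 + 8 - 1
= 28

28


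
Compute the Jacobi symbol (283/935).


Compute (283/935) via quadratic reciprocity:
  reciprocity: (283/935) -> -(935/283)
  reduce: (86/283)
  pull out 2: (2/283) = -1  (since 283 mod 8 = 3)
  reciprocity: (43/283) -> -(283/43)
  reduce: (25/43)
  reciprocity: (25/43) -> +(43/25)
  reduce: (18/25)
  pull out 2: (2/25) = +1  (since 25 mod 8 = 1)
  reciprocity: (9/25) -> +(25/9)
  reduce: (7/9)
  reciprocity: (7/9) -> +(9/7)
  reduce: (2/7)
  pull out 2: (2/7) = +1  (since 7 mod 8 = 7)
  (1/7) = 1
Product of signs = -1

-1


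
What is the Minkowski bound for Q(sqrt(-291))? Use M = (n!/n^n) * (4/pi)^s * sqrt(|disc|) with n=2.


d = -291, d mod 4 = 1, so disc(K) = d = -291; |disc(K)| = 291
Imaginary quadratic field, so n = 2, s = r2 = 1, r1 = 0
M = (n!/n^n) * (4/pi)^s * sqrt(|disc(K)|) = (2!/2^2) * (4/pi)^1 * sqrt(291)
= 0.5 * 1.273240 * 17.058722
= 10.8599

10.8599
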